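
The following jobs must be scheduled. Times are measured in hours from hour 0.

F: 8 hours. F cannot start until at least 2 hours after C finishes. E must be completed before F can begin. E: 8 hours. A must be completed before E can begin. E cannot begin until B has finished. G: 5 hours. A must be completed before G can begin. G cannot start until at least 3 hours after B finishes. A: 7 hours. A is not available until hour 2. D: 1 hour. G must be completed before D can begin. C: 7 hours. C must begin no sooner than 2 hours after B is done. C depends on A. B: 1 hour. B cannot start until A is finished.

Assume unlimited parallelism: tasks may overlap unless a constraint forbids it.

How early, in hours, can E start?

10

A cannot begin until its own release at hour 2. It runs from hour 2 to 2 + 7 = hour 9.
After A (finishes hour 9), B can start at hour 9 and finishes at hour 10.
E waits on A (finishes hour 9); B (finishes hour 10). The latest of these is hour 10, which is the earliest E can start.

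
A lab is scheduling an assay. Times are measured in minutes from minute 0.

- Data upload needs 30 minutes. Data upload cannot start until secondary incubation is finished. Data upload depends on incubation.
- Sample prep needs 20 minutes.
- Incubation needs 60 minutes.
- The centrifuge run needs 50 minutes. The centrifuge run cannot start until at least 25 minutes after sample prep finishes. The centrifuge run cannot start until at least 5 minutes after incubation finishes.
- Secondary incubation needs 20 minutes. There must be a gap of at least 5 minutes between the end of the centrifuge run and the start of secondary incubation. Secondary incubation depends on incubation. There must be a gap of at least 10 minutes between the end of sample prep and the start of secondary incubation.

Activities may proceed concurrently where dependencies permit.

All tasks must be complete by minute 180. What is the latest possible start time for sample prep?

To finish by minute 180, data upload (duration 30) must start no later than minute 150.
Secondary incubation has to be done before data upload (must start by minute 150). That means finishing by minute 150, i.e. starting by 150 − 20 = minute 130.
Since secondary incubation (must start by minute 130, minus 5-minute gap → minute 125) depends on it, the centrifuge run must finish by minute 125. Backing off its 50-minute duration gives a latest start of minute 75.
Sample prep has several dependents: the centrifuge run (must start by minute 75, minus 25-minute gap → minute 50); secondary incubation (must start by minute 130, minus 10-minute gap → minute 120). The earliest of those limits is minute 50, so sample prep must start by 50 − 20 = minute 30.

30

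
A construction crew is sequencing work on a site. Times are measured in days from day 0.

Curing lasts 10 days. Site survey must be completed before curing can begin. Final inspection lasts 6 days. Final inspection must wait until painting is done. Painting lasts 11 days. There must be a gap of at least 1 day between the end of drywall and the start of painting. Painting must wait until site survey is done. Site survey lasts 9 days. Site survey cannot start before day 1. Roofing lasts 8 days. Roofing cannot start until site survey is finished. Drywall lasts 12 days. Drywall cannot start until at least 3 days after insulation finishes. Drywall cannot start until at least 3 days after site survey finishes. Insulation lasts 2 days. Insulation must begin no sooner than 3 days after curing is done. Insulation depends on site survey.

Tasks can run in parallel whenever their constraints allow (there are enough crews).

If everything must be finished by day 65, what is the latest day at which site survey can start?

To finish by day 65, final inspection (duration 6) must start no later than day 59.
Painting feeds into final inspection (must start by day 59); so painting must finish by day 59 and therefore start by day 48.
Drywall feeds into painting (must start by day 48, minus 1-day gap → day 47); so drywall must finish by day 47 and therefore start by day 35.
Insulation feeds into drywall (must start by day 35, minus 3-day gap → day 32); so insulation must finish by day 32 and therefore start by day 30.
Curing has to be done before insulation (must start by day 30, minus 3-day gap → day 27). That means finishing by day 27, i.e. starting by 27 − 10 = day 17.
Nothing follows roofing; the deadline of day 65 is its only limit. It must start by 65 − 8 = day 57.
Site survey has several dependents: curing (must start by day 17); roofing (must start by day 57); insulation (must start by day 30); drywall (must start by day 35, minus 3-day gap → day 32); painting (must start by day 48). The earliest of those limits is day 17, so site survey must start by 17 − 9 = day 8.

8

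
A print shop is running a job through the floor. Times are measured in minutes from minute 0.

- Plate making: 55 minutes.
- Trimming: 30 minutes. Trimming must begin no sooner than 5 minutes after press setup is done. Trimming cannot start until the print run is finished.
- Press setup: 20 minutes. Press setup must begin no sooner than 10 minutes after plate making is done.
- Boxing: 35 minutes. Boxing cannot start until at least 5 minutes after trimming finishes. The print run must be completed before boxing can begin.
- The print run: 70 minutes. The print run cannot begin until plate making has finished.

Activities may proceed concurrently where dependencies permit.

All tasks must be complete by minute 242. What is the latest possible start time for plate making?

47

Nothing follows boxing; the deadline of minute 242 is its only limit. It must start by 242 − 35 = minute 207.
Trimming must finish before boxing (must start by minute 207, minus 5-minute gap → minute 202). With a 30-minute duration, trimming must start by 202 − 30 = minute 172.
Press setup must finish before trimming (must start by minute 172, minus 5-minute gap → minute 167). With a 20-minute duration, press setup must start by 167 − 20 = minute 147.
The print run feeds trimming (must start by minute 172); boxing (must start by minute 207). Taking the minimum, the print run must finish by minute 172 and start by 172 − 70 = minute 102.
Plate making has several dependents: press setup (must start by minute 147, minus 10-minute gap → minute 137); the print run (must start by minute 102). The earliest of those limits is minute 102, so plate making must start by 102 − 55 = minute 47.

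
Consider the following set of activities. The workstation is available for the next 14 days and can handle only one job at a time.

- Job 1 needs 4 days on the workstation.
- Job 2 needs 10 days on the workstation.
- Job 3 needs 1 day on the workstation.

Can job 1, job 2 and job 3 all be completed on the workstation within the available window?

Running back to back, the jobs need 4 + 10 + 1 = 15 days on the workstation.
Since 15 > 14, they cannot all fit.

No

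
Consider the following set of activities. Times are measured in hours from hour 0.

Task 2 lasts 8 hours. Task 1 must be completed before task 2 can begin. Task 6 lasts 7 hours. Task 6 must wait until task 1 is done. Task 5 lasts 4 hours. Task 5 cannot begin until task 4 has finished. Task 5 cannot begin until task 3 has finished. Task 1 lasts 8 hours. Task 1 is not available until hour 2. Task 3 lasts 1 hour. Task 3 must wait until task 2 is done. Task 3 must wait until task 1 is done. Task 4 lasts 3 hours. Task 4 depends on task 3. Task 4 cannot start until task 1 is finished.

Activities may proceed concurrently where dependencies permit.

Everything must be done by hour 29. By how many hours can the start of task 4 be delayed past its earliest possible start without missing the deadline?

Task 1 cannot begin until its own release at hour 2. It runs from hour 2 to 2 + 8 = hour 10.
After task 1 (finishes hour 10), task 2 can start at hour 10 and finishes at hour 18.
Task 3 has to wait for task 2 (finishes hour 18); task 1 (finishes hour 10). The latest of these is hour 18, so task 3 runs hour 18 to 18 + 1 = hour 19.
Task 4 has to wait for task 3 (finishes hour 19); task 1 (finishes hour 10). The latest of these is hour 19, so task 4 runs hour 19 to 19 + 3 = hour 22.

Working backward from the deadline:
Nothing follows task 5; the deadline of hour 29 is its only limit. It must start by 29 − 4 = hour 25.
Task 4 has to be done before task 5 (must start by hour 25). That means finishing by hour 25, i.e. starting by 25 − 3 = hour 22.
So task 4 can start as early as hour 19 and as late as hour 22, giving 22 − 19 = 3 hours of slack.

3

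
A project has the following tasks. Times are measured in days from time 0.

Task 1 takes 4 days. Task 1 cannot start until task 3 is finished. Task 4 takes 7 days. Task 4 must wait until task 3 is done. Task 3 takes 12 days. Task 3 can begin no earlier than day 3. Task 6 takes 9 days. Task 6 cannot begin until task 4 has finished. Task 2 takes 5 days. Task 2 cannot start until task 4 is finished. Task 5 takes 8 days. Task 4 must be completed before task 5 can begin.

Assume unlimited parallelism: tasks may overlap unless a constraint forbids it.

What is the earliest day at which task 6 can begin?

Task 3 waits on its own release at day 3, so it starts at day 3 and finishes at 3 + 12 = day 15.
Task 4 waits on task 3 (finishes day 15), so it starts at day 15 and finishes at 15 + 7 = day 22.
Task 6 waits on task 4 (finishes day 22), so the earliest it can start is day 22.

22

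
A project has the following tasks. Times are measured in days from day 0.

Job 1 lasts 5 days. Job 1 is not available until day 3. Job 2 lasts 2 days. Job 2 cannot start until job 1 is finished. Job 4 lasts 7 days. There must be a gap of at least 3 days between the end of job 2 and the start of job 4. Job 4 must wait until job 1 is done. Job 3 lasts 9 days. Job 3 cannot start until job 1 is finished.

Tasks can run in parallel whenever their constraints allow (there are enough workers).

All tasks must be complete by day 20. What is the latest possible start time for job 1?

Job 4 has no dependents, so it just needs to finish by day 20. Starting by 20 − 7 = day 13 achieves that.
Job 2 feeds into job 4 (must start by day 13, minus 3-day gap → day 10); so job 2 must finish by day 10 and therefore start by day 8.
Job 3 must finish by day 20; it takes 9 days, so it must start by 20 − 9 = day 11.
Job 1 must finish in time for job 2 (must start by day 8); job 3 (must start by day 11); job 4 (must start by day 13). The tightest is day 8, so job 1 must start by 8 − 5 = day 3.

3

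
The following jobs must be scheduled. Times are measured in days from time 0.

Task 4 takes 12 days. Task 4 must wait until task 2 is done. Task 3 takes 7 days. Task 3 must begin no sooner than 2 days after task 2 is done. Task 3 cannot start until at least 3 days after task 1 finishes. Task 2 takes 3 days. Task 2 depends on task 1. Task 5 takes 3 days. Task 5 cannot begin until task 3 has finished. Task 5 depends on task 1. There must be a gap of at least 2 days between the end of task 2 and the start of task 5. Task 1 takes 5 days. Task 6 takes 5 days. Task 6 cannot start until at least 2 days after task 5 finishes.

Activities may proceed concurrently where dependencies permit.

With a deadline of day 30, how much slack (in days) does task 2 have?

Nothing blocks task 1, so it runs from day 0 to day 5.
After task 1 (finishes day 5), task 2 can start at day 5 and finishes at day 8.

Working backward from the deadline:
Nothing follows task 6; the deadline of day 30 is its only limit. It must start by 30 − 5 = day 25.
Task 5 must finish before task 6 (must start by day 25, minus 2-day gap → day 23). With a 3-day duration, task 5 must start by 23 − 3 = day 20.
Task 3 must finish before task 5 (must start by day 20). With a 7-day duration, task 3 must start by 20 − 7 = day 13.
Task 4 has no dependents, so it just needs to finish by day 30. Starting by 30 − 12 = day 18 achieves that.
Task 2 has several dependents: task 3 (must start by day 13, minus 2-day gap → day 11); task 4 (must start by day 18); task 5 (must start by day 20, minus 2-day gap → day 18). The earliest of those limits is day 11, so task 2 must start by 11 − 3 = day 8.
So task 2 can start as early as day 5 and as late as day 8, giving 8 − 5 = 3 days of slack.

3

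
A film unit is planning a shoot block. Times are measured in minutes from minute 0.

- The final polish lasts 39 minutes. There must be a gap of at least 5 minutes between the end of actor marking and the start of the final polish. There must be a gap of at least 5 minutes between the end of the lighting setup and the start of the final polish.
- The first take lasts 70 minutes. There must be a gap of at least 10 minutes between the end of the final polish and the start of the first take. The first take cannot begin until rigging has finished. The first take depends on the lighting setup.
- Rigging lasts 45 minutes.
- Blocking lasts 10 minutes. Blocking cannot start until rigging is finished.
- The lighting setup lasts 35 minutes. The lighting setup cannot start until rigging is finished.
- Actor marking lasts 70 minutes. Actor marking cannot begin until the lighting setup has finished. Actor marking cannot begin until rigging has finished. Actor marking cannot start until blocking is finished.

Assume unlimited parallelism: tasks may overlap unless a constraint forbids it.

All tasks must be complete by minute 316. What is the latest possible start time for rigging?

To finish by minute 316, the first take (duration 70) must start no later than minute 246.
The final polish must finish before the first take (must start by minute 246, minus 10-minute gap → minute 236). With a 39-minute duration, the final polish must start by 236 − 39 = minute 197.
Actor marking feeds into the final polish (must start by minute 197, minus 5-minute gap → minute 192); so actor marking must finish by minute 192 and therefore start by minute 122.
The lighting setup must finish in time for actor marking (must start by minute 122); the final polish (must start by minute 197, minus 5-minute gap → minute 192); the first take (must start by minute 246). The tightest is minute 122, so the lighting setup must start by 122 − 35 = minute 87.
Blocking feeds into actor marking (must start by minute 122); so blocking must finish by minute 122 and therefore start by minute 112.
For rigging: the lighting setup (must start by minute 87); blocking (must start by minute 112); actor marking (must start by minute 122); the first take (must start by minute 246). The most restrictive is minute 87; with a 45-minute duration, rigging must start by minute 42.

42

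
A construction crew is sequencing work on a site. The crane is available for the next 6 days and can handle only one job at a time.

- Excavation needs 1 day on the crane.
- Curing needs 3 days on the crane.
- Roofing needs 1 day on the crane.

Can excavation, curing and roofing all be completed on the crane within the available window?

Running back to back, the jobs need 1 + 3 + 1 = 5 days on the crane.
Since 5 ≤ 6, they fit within the window.

Yes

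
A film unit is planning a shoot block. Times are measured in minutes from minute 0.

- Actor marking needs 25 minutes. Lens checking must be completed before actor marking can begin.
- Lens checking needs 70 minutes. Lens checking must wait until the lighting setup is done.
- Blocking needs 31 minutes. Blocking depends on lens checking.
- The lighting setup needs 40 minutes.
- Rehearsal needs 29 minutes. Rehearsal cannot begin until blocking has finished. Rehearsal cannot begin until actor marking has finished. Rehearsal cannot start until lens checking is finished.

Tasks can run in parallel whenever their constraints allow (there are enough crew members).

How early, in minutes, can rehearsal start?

The lighting setup can start immediately at minute 0; it finishes at minute 40.
Lens checking cannot begin until the lighting setup (finishes minute 40). It runs from minute 40 to 40 + 70 = minute 110.
Actor marking waits on lens checking (finishes minute 110), so it starts at minute 110 and finishes at 110 + 25 = minute 135.
Blocking waits on lens checking (finishes minute 110), so it starts at minute 110 and finishes at 110 + 31 = minute 141.
Rehearsal waits on blocking (finishes minute 141); actor marking (finishes minute 135); lens checking (finishes minute 110). The latest of these is minute 141, which is the earliest rehearsal can start.

141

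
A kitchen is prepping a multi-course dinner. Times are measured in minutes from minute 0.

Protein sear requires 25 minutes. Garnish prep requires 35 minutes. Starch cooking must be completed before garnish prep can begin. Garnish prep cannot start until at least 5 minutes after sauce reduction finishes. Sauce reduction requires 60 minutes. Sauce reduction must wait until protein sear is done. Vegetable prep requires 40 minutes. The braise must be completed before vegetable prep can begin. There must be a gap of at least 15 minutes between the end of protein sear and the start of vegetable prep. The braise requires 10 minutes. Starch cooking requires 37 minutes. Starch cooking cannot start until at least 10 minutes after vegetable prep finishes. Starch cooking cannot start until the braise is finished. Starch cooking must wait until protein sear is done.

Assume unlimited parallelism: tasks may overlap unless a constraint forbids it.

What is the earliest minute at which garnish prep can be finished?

162

Protein sear can start immediately at minute 0; it finishes at minute 25.
Sauce reduction waits on protein sear (finishes minute 25), so it starts at minute 25 and finishes at 25 + 60 = minute 85.
The braise can start immediately at minute 0; it finishes at minute 10.
Vegetable prep cannot start until the braise (finishes minute 10); protein sear (finishes minute 25, plus 15-minute gap → minute 40). The controlling bound is minute 40, so vegetable prep finishes at 40 + 40 = minute 80.
For starch cooking: vegetable prep (finishes minute 80, plus 10-minute gap → minute 90); the braise (finishes minute 10); protein sear (finishes minute 25). Taking the maximum gives a start of minute 90, and it finishes at 90 + 37 = minute 127.
Garnish prep has to wait for starch cooking (finishes minute 127); sauce reduction (finishes minute 85, plus 5-minute gap → minute 90). The latest of these is minute 127, so garnish prep runs minute 127 to 127 + 35 = minute 162.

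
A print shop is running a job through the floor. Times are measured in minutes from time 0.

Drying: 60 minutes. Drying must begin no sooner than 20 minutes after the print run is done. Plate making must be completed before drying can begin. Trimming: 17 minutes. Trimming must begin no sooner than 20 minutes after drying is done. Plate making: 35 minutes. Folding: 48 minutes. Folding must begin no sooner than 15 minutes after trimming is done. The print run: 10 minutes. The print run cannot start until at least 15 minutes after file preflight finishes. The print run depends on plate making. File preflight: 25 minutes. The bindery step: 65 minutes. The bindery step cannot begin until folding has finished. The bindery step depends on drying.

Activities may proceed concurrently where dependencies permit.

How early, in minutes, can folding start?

182

Plate making has no prerequisites, so it starts at minute 0 and finishes at minute 35.
File preflight has no prerequisites, so it starts at minute 0 and finishes at minute 25.
The print run needs all of file preflight (finishes minute 25, plus 15-minute gap → minute 40); plate making (finishes minute 35). That puts its earliest start at minute 40; it finishes at 40 + 10 = minute 50.
Drying has to wait for the print run (finishes minute 50, plus 20-minute gap → minute 70); plate making (finishes minute 35). The latest of these is minute 70, so drying runs minute 70 to 70 + 60 = minute 130.
Trimming cannot begin until drying (finishes minute 130, plus 20-minute gap → minute 150). It runs from minute 150 to 150 + 17 = minute 167.
Folding waits on trimming (finishes minute 167, plus 15-minute gap → minute 182), so the earliest it can start is minute 182.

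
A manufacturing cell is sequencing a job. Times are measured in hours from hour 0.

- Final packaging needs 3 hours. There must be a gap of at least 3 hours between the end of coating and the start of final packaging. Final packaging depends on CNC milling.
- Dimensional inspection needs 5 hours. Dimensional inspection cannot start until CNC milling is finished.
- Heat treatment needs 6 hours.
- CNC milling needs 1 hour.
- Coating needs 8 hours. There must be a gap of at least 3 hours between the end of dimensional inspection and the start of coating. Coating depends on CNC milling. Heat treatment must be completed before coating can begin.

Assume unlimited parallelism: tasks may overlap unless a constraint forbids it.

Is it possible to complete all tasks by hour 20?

No

Heat treatment has no prerequisites, so it starts at hour 0 and finishes at hour 6.
CNC milling has no prerequisites, so it starts at hour 0 and finishes at hour 1.
Dimensional inspection waits on CNC milling (finishes hour 1), so it starts at hour 1 and finishes at 1 + 5 = hour 6.
Coating has to wait for dimensional inspection (finishes hour 6, plus 3-hour gap → hour 9); CNC milling (finishes hour 1); heat treatment (finishes hour 6). The latest of these is hour 9, so coating runs hour 9 to 9 + 8 = hour 17.
Final packaging needs all of coating (finishes hour 17, plus 3-hour gap → hour 20); CNC milling (finishes hour 1). That puts its earliest start at hour 20; it finishes at 20 + 3 = hour 23.
The earliest everything can be done is hour 23, which is after the deadline of 20, so it is not possible.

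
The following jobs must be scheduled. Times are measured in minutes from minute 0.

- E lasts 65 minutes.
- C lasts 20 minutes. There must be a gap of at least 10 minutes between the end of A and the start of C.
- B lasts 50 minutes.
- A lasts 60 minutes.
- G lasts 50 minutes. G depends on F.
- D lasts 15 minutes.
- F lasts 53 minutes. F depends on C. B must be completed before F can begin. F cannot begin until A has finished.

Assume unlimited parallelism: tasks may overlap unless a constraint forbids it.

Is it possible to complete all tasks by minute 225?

Yes

E has no prerequisites, so it starts at minute 0 and finishes at minute 65.
D can start immediately at minute 0; it finishes at minute 15.
B can start immediately at minute 0; it finishes at minute 50.
Nothing blocks A, so it runs from minute 0 to minute 60.
C waits on A (finishes minute 60, plus 10-minute gap → minute 70), so it starts at minute 70 and finishes at 70 + 20 = minute 90.
F cannot start until C (finishes minute 90); B (finishes minute 50); A (finishes minute 60). The controlling bound is minute 90, so F finishes at 90 + 53 = minute 143.
G waits on F (finishes minute 143), so it starts at minute 143 and finishes at 143 + 50 = minute 193.
Every task is finished by minute 193, which is no later than the deadline of 225, so the schedule is feasible.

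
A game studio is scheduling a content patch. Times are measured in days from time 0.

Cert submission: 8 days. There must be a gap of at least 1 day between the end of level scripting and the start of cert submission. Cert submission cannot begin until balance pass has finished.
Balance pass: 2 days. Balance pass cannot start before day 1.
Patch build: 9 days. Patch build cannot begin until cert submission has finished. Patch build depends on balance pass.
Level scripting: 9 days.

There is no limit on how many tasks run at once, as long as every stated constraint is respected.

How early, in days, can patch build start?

Balance pass waits on its own release at day 1, so it starts at day 1 and finishes at 1 + 2 = day 3.
Level scripting can start immediately at day 0; it finishes at day 9.
Cert submission has to wait for level scripting (finishes day 9, plus 1-day gap → day 10); balance pass (finishes day 3). The latest of these is day 10, so cert submission runs day 10 to 10 + 8 = day 18.
Patch build waits on cert submission (finishes day 18); balance pass (finishes day 3). The latest of these is day 18, which is the earliest patch build can start.

18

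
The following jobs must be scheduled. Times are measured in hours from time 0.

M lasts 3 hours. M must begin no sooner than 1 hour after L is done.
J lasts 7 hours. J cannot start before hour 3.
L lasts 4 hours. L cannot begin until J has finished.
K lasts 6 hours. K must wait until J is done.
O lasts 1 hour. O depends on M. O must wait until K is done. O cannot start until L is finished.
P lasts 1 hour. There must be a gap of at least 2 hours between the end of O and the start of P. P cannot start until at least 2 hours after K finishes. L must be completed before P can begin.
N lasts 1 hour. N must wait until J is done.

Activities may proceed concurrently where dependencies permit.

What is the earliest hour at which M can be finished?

18

J cannot begin until its own release at hour 3. It runs from hour 3 to 3 + 7 = hour 10.
L waits on J (finishes hour 10), so it starts at hour 10 and finishes at 10 + 4 = hour 14.
M cannot begin until L (finishes hour 14, plus 1-hour gap → hour 15). It runs from hour 15 to 15 + 3 = hour 18.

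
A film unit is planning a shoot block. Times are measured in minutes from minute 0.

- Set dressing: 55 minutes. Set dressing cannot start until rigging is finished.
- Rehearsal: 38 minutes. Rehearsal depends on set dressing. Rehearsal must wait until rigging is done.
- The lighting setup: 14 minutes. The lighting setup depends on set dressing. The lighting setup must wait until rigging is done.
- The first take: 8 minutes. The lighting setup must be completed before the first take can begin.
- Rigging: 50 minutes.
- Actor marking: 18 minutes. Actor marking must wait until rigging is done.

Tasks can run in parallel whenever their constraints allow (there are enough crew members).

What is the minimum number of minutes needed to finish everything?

Rigging has no prerequisites, so it starts at minute 0 and finishes at minute 50.
Actor marking cannot begin until rigging (finishes minute 50). It runs from minute 50 to 50 + 18 = minute 68.
After rigging (finishes minute 50), set dressing can start at minute 50 and finishes at minute 105.
Rehearsal cannot start until set dressing (finishes minute 105); rigging (finishes minute 50). The controlling bound is minute 105, so rehearsal finishes at 105 + 38 = minute 143.
The lighting setup needs all of set dressing (finishes minute 105); rigging (finishes minute 50). That puts its earliest start at minute 105; it finishes at 105 + 14 = minute 119.
After the lighting setup (finishes minute 119), the first take can start at minute 119 and finishes at minute 127.
All tasks are finished once the last one completes. Finish times: Rigging at 50, Set dressing at 105, The lighting setup at 119, Actor marking at 68, Rehearsal at 143, The first take at 127. The latest is minute 143.

143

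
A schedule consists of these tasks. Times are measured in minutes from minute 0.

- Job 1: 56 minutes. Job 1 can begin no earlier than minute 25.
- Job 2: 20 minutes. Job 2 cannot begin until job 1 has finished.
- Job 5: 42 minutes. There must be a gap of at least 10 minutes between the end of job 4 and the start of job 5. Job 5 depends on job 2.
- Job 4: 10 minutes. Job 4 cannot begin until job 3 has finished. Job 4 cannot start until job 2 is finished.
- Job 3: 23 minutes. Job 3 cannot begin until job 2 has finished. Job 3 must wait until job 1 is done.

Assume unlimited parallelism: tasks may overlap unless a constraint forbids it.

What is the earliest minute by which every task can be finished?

After its own release at minute 25, job 1 can start at minute 25 and finishes at minute 81.
Job 2 waits on job 1 (finishes minute 81), so it starts at minute 81 and finishes at 81 + 20 = minute 101.
Job 3 cannot start until job 2 (finishes minute 101); job 1 (finishes minute 81). The controlling bound is minute 101, so job 3 finishes at 101 + 23 = minute 124.
Job 4 has to wait for job 3 (finishes minute 124); job 2 (finishes minute 101). The latest of these is minute 124, so job 4 runs minute 124 to 124 + 10 = minute 134.
For job 5: job 4 (finishes minute 134, plus 10-minute gap → minute 144); job 2 (finishes minute 101). Taking the maximum gives a start of minute 144, and it finishes at 144 + 42 = minute 186.
All tasks are finished once the last one completes. Finish times: Job 1 at 81, Job 2 at 101, Job 3 at 124, Job 4 at 134, Job 5 at 186. The latest is minute 186.

186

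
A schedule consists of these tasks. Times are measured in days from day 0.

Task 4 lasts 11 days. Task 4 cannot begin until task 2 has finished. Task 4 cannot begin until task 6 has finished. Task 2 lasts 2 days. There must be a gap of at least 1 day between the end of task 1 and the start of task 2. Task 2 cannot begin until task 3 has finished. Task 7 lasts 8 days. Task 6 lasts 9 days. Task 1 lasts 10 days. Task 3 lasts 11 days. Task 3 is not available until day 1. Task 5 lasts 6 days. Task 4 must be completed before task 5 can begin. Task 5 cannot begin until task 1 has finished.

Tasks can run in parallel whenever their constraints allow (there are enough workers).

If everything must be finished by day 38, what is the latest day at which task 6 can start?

12

Task 5 has no dependents, so it just needs to finish by day 38. Starting by 38 − 6 = day 32 achieves that.
Task 4 feeds into task 5 (must start by day 32); so task 4 must finish by day 32 and therefore start by day 21.
Task 6 must finish before task 4 (must start by day 21). With a 9-day duration, task 6 must start by 21 − 9 = day 12.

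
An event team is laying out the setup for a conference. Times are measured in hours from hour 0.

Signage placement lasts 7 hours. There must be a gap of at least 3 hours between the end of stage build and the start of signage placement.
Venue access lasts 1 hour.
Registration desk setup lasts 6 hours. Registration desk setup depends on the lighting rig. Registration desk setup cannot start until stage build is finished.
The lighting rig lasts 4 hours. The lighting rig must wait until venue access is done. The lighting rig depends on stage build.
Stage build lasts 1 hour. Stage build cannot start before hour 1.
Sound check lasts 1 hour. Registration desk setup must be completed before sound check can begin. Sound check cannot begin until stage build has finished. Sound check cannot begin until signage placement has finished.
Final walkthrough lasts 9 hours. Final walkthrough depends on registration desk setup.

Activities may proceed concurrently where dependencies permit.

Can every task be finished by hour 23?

Yes

After its own release at hour 1, stage build can start at hour 1 and finishes at hour 2.
After stage build (finishes hour 2, plus 3-hour gap → hour 5), signage placement can start at hour 5 and finishes at hour 12.
Nothing blocks venue access, so it runs from hour 0 to hour 1.
For the lighting rig: venue access (finishes hour 1); stage build (finishes hour 2). Taking the maximum gives a start of hour 2, and it finishes at 2 + 4 = hour 6.
Registration desk setup cannot start until the lighting rig (finishes hour 6); stage build (finishes hour 2). The controlling bound is hour 6, so registration desk setup finishes at 6 + 6 = hour 12.
Final walkthrough waits on registration desk setup (finishes hour 12), so it starts at hour 12 and finishes at 12 + 9 = hour 21.
For sound check: registration desk setup (finishes hour 12); stage build (finishes hour 2); signage placement (finishes hour 12). Taking the maximum gives a start of hour 12, and it finishes at 12 + 1 = hour 13.
Every task is finished by hour 21, which is no later than the deadline of 23, so the schedule is feasible.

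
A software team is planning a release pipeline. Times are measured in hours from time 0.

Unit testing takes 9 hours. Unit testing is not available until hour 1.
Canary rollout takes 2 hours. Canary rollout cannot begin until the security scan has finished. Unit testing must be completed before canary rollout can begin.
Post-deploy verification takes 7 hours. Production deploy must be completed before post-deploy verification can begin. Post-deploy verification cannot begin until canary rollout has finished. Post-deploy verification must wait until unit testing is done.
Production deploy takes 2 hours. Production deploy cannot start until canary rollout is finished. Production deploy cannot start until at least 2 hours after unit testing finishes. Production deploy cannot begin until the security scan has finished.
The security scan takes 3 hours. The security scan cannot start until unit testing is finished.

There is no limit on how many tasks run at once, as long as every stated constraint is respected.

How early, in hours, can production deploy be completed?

Unit testing waits on its own release at hour 1, so it starts at hour 1 and finishes at 1 + 9 = hour 10.
The security scan cannot begin until unit testing (finishes hour 10). It runs from hour 10 to 10 + 3 = hour 13.
Canary rollout cannot start until the security scan (finishes hour 13); unit testing (finishes hour 10). The controlling bound is hour 13, so canary rollout finishes at 13 + 2 = hour 15.
For production deploy: canary rollout (finishes hour 15); unit testing (finishes hour 10, plus 2-hour gap → hour 12); the security scan (finishes hour 13). Taking the maximum gives a start of hour 15, and it finishes at 15 + 2 = hour 17.

17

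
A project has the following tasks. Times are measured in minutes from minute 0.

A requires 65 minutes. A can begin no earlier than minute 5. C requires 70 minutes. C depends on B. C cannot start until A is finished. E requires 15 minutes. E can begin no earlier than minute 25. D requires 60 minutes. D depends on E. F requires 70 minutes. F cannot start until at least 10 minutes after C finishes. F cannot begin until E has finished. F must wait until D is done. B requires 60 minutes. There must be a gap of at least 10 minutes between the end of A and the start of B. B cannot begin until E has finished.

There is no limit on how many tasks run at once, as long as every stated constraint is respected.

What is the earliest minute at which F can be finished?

290

E waits on its own release at minute 25, so it starts at minute 25 and finishes at 25 + 15 = minute 40.
D waits on E (finishes minute 40), so it starts at minute 40 and finishes at 40 + 60 = minute 100.
A cannot begin until its own release at minute 5. It runs from minute 5 to 5 + 65 = minute 70.
For B: A (finishes minute 70, plus 10-minute gap → minute 80); E (finishes minute 40). Taking the maximum gives a start of minute 80, and it finishes at 80 + 60 = minute 140.
C needs all of B (finishes minute 140); A (finishes minute 70). That puts its earliest start at minute 140; it finishes at 140 + 70 = minute 210.
F needs all of C (finishes minute 210, plus 10-minute gap → minute 220); E (finishes minute 40); D (finishes minute 100). That puts its earliest start at minute 220; it finishes at 220 + 70 = minute 290.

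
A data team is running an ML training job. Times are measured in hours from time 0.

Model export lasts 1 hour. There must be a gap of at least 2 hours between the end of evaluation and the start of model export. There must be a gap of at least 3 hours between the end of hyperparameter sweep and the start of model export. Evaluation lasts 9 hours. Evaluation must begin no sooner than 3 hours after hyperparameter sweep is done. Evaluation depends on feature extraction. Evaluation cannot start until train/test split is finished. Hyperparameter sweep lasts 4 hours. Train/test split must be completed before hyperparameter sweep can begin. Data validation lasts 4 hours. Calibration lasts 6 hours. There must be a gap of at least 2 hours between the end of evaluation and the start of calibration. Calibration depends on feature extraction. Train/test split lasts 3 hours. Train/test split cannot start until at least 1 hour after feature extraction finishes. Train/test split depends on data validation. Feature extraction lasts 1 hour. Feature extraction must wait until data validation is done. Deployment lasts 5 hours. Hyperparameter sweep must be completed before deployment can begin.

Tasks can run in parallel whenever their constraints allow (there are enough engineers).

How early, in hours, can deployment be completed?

18

Data validation can start immediately at hour 0; it finishes at hour 4.
After data validation (finishes hour 4), feature extraction can start at hour 4 and finishes at hour 5.
For train/test split: feature extraction (finishes hour 5, plus 1-hour gap → hour 6); data validation (finishes hour 4). Taking the maximum gives a start of hour 6, and it finishes at 6 + 3 = hour 9.
Hyperparameter sweep cannot begin until train/test split (finishes hour 9). It runs from hour 9 to 9 + 4 = hour 13.
After hyperparameter sweep (finishes hour 13), deployment can start at hour 13 and finishes at hour 18.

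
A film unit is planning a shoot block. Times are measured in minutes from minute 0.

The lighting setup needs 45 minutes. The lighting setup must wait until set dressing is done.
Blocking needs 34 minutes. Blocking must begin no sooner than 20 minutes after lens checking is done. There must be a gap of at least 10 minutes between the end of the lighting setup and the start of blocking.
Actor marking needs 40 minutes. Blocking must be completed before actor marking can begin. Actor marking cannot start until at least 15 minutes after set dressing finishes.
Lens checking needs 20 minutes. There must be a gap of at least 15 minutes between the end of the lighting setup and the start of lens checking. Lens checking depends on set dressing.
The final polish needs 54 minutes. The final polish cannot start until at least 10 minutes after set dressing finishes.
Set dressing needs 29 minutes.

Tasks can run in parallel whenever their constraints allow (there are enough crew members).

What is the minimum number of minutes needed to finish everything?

Set dressing can start immediately at minute 0; it finishes at minute 29.
The final polish cannot begin until set dressing (finishes minute 29, plus 10-minute gap → minute 39). It runs from minute 39 to 39 + 54 = minute 93.
The lighting setup waits on set dressing (finishes minute 29), so it starts at minute 29 and finishes at 29 + 45 = minute 74.
For lens checking: the lighting setup (finishes minute 74, plus 15-minute gap → minute 89); set dressing (finishes minute 29). Taking the maximum gives a start of minute 89, and it finishes at 89 + 20 = minute 109.
Blocking cannot start until lens checking (finishes minute 109, plus 20-minute gap → minute 129); the lighting setup (finishes minute 74, plus 10-minute gap → minute 84). The controlling bound is minute 129, so blocking finishes at 129 + 34 = minute 163.
Actor marking cannot start until blocking (finishes minute 163); set dressing (finishes minute 29, plus 15-minute gap → minute 44). The controlling bound is minute 163, so actor marking finishes at 163 + 40 = minute 203.
All tasks are finished once the last one completes. Finish times: Set dressing at 29, The lighting setup at 74, Lens checking at 109, Blocking at 163, Actor marking at 203, The final polish at 93. The latest is minute 203.

203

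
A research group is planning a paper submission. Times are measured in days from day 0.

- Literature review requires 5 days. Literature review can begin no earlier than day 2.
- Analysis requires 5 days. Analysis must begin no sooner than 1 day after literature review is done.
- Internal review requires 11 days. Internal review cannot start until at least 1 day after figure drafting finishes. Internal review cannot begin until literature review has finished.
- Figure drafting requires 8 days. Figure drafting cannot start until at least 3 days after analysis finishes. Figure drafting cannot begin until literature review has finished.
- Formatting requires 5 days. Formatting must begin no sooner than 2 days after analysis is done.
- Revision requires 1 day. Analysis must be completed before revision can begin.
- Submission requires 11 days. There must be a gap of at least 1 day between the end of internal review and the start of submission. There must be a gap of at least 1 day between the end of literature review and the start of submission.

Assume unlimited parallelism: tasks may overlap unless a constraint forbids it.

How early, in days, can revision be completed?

14

Literature review cannot begin until its own release at day 2. It runs from day 2 to 2 + 5 = day 7.
After literature review (finishes day 7, plus 1-day gap → day 8), analysis can start at day 8 and finishes at day 13.
After analysis (finishes day 13), revision can start at day 13 and finishes at day 14.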